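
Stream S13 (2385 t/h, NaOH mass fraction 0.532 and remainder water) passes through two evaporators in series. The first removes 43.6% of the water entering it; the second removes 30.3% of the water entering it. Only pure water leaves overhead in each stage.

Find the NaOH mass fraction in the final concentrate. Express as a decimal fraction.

0.743

water in feed = 2385×0.468 = 1116.2 t/h.
After stage 1: water left = (1−0.436)×1116.2 = 629.53; stream total = 1898.3 t/h.
After stage 2: water left = (1−0.303)×629.53 = 438.78; final concentrate = 1707.6 t/h.
NaOH fraction = 1268.8/1707.6 = 0.743.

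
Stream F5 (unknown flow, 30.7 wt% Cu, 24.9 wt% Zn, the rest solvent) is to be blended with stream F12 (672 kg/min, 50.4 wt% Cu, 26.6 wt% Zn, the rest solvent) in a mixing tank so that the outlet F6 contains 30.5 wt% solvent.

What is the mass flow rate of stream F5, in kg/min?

Let F5 be the unknown flow. Total out = 672 + F5.
solvent balance: 154.56 + 0.444·F5 = 0.305·(672 + F5)
(0.444 − 0.305)·F5 = 0.305×672 − 154.56 = 50.4
F5 = 50.4 / 0.139 = 362.59 kg/min

362.6 kg/min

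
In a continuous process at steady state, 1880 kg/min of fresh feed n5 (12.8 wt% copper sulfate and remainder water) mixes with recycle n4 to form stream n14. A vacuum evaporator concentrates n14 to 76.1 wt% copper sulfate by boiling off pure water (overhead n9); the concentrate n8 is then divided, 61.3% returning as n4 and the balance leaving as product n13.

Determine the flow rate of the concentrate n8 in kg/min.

817.1 kg/min

Overall copper sulfate balance (none leaves overhead): copper sulfate in fresh feed = copper sulfate in product, i.e. 1880×0.128 = (1−0.613)·n8·0.761.
n8 = 240.64/(0.761×0.387) = 817.09 kg/min.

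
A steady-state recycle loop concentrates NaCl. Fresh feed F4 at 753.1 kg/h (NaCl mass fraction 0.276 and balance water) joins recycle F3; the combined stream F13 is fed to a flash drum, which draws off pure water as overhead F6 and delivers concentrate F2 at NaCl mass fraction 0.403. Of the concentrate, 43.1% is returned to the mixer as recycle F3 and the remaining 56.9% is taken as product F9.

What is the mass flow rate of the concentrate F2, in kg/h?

906.5 kg/h

Overall NaCl balance (none leaves overhead): NaCl in fresh feed = NaCl in product, i.e. 753.1×0.276 = (1−0.431)·F2·0.403.
F2 = 207.86/(0.403×0.569) = 906.45 kg/h.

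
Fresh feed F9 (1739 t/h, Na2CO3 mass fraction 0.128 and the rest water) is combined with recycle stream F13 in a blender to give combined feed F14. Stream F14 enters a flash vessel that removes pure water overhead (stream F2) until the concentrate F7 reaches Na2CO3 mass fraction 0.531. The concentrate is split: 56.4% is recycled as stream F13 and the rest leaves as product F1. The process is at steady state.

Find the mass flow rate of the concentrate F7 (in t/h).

Overall Na2CO3 balance (none leaves overhead): Na2CO3 in fresh feed = Na2CO3 in product, i.e. 1739×0.128 = (1−0.564)·F7·0.531.
F7 = 222.59/(0.531×0.436) = 961.45 t/h.

961.5 t/h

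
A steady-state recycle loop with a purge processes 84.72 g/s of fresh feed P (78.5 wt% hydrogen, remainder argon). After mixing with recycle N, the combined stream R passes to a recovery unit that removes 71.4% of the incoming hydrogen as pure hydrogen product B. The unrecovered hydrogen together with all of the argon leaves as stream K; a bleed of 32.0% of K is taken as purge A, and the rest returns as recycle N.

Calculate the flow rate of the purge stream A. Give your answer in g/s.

25.77 g/s

argon enters only via P and leaves only via the purge: 84.72×0.215 = 0.320×(argon in K), and the recovery unit passes all argon, so argon in R = argon in K = 56.921 g/s.
hydrogen in R: m_A = 84.72×0.785 + (1−0.320)·(1−0.714)·m_A, so m_A = 66.505/0.8055 = 82.562 g/s.
K = (1−0.714)×82.562 + 56.921 = 80.534 g/s.
Purge A = 0.320×80.534 = 25.771 g/s.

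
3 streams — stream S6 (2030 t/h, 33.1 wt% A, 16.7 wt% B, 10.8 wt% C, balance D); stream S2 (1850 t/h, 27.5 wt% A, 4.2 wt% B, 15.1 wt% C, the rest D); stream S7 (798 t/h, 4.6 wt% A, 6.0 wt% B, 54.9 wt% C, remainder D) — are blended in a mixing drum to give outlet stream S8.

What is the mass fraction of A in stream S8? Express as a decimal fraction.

Total flow out = 2030 + 1850 + 798 = 4678 t/h.
A in = 2030×0.331 + 1850×0.275 + 798×0.046 = 1217.4 t/h.
A mass fraction in S8 = 1217.4/4678 = 0.260.

0.260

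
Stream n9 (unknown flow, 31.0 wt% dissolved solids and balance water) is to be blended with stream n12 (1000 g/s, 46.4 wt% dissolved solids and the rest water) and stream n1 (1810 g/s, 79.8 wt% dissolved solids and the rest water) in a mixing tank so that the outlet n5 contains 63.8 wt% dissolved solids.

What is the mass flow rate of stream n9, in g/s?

Let n9 be the unknown flow. Total out = 2810 + n9.
dissolved solids balance: 1908.4 + 0.310·n9 = 0.638·(2810 + n9)
(0.310 − 0.638)·n9 = 0.638×2810 − 1908.4 = -115.6
n9 = -115.6 / -0.328 = 352.44 g/s

352.4 g/s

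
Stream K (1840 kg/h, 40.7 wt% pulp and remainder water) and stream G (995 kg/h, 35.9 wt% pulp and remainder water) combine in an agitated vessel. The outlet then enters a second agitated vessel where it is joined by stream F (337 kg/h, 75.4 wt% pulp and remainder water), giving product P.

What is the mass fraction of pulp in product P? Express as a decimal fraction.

0.4288

Overall, product flow = 3172 kg/h.
pulp in = 1840×0.407 + 995×0.359 + 337×0.754 = 1360.2 kg/h.
pulp fraction in P = 0.4288.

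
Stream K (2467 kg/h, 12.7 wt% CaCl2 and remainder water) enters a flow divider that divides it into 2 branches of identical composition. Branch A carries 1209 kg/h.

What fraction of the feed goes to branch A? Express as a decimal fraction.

Fraction to A = 1209/2467 = 0.4901.

0.490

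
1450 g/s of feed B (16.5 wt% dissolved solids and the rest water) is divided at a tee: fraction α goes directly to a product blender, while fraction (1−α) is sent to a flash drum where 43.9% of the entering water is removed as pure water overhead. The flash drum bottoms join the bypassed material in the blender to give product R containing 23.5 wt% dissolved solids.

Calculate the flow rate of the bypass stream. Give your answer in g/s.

271.7 g/s

All 1450×0.165 = 239.25 g/s of dissolved solids reaches R, so R = 239.25/0.235 = 1018.1 g/s and vapour = 431.91 g/s.
The evaporator receives (1−α)·1450 of feed at 0.835 water and removes 0.439 of that water:
0.439×0.835×(1−α)×1450 = 431.91
(1−α) = 431.91/531.52 = 0.8126;  α = 0.1874.
Bypass flow = 0.1874×1450 = 271.72 g/s.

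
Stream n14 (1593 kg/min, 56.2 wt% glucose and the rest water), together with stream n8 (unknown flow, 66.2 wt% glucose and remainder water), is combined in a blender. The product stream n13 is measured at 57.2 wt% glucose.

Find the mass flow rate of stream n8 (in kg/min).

Let n8 be the unknown flow. Total out = 1593 + n8.
glucose balance: 895.27 + 0.662·n8 = 0.572·(1593 + n8)
(0.662 − 0.572)·n8 = 0.572×1593 − 895.27 = 15.93
n8 = 15.93 / 0.090 = 177 kg/min

177 kg/min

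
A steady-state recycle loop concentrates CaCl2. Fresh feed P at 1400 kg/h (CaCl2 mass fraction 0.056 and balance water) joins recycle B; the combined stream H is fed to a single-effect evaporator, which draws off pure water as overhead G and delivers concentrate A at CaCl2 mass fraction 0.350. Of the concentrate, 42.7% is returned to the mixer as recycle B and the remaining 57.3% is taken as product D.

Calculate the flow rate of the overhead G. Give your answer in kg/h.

Overall CaCl2 balance (none leaves overhead): CaCl2 in fresh feed = CaCl2 in product, i.e. 1400×0.056 = (1−0.427)·A·0.350.
A = 78.4/(0.350×0.573) = 390.92 kg/h.
Recycle B = 0.427×390.92 = 166.92 kg/h.
Combined feed H = 1400 + 166.92 = 1566.9 kg/h.
Overhead G = H − A = 1566.9 − 390.92 = 1176 kg/h.

1176 kg/h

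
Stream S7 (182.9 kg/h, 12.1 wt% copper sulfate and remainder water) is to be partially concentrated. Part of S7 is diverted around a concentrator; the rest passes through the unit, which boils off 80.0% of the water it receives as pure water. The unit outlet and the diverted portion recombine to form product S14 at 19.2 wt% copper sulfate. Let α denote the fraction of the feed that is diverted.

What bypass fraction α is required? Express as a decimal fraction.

All 182.9×0.121 = 22.131 kg/h of copper sulfate reaches S14, so S14 = 22.131/0.192 = 115.27 kg/h and vapour = 67.635 kg/h.
The evaporator receives (1−α)·182.9 of feed at 0.879 water and removes 0.800 of that water:
0.800×0.879×(1−α)×182.9 = 67.635
(1−α) = 67.635/128.62 = 0.5259;  α = 0.4741.

0.474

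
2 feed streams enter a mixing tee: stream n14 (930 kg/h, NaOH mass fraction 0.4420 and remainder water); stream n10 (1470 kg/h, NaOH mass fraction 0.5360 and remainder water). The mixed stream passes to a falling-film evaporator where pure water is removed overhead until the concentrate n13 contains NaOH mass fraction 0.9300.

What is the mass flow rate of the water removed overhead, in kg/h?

1111 kg/h

NaOH entering = 930×0.442 + 1470×0.536 = 1199 kg/h.
All NaOH reports to n13, so n13 = 1199/0.930 = 1289.2 kg/h.
Total feed = 2400 kg/h; overhead = 2400 − 1289.2 = 1110.8 kg/h.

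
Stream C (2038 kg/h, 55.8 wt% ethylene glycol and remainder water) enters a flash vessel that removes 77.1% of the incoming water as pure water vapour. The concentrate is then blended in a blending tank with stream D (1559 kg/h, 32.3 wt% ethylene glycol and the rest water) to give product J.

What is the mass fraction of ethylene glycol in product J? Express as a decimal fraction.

Vapour removed = 0.771×0.442×2038 = 694.51 kg/h; concentrate = 1343.5 kg/h.
ethylene glycol reaching the mixer = 1137.2 (from concentrate) + 1559×0.323 = 1640.8 kg/h.
Product flow = 1343.5 + 1559 = 2902.5 kg/h; ethylene glycol fraction = 0.565.

0.565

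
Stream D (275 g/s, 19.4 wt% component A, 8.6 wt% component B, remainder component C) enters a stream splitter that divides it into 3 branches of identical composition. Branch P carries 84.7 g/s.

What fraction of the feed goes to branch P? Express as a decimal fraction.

Fraction to P = 84.7/275 = 0.3080.

0.308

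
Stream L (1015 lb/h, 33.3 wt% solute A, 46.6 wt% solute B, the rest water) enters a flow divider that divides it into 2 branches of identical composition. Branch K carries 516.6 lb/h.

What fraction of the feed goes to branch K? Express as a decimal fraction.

Fraction to K = 516.6/1015 = 0.5090.

0.509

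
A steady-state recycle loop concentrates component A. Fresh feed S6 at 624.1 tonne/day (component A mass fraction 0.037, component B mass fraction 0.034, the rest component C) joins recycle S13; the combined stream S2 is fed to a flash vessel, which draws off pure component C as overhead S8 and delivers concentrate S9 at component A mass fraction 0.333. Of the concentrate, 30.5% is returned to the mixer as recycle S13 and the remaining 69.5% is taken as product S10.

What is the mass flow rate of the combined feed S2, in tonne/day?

654.5 tonne/day

Overall component A balance (none leaves overhead): component A in fresh feed = component A in product, i.e. 624.1×0.037 = (1−0.305)·S9·0.333.
S9 = 23.092/(0.333×0.695) = 99.776 tonne/day.
Recycle S13 = 0.305×99.776 = 30.432 tonne/day.
Combined feed S2 = 624.1 + 30.432 = 654.53 tonne/day.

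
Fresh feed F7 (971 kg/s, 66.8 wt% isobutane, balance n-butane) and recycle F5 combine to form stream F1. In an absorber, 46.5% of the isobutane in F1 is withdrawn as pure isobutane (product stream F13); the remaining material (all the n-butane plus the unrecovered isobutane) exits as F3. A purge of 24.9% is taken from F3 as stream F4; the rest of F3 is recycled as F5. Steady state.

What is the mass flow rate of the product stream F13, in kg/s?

504.2 kg/s

isobutane in F1: m_A = 971×0.668 + (1−0.249)·(1−0.465)·m_A, so m_A = 648.63/0.5982 = 1084.3 kg/s.
Product F13 = 0.465×1084.3 = 504.19 kg/s.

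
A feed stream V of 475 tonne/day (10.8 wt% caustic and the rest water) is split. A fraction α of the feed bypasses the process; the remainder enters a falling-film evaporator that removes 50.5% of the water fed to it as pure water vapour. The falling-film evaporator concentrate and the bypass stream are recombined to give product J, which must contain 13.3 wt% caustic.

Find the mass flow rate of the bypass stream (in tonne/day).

276.8 tonne/day

All 475×0.108 = 51.3 tonne/day of caustic reaches J, so J = 51.3/0.133 = 385.71 tonne/day and vapour = 89.286 tonne/day.
The evaporator receives (1−α)·475 of feed at 0.892 water and removes 0.505 of that water:
0.505×0.892×(1−α)×475 = 89.286
(1−α) = 89.286/213.97 = 0.4173;  α = 0.5827.
Bypass flow = 0.5827×475 = 276.79 tonne/day.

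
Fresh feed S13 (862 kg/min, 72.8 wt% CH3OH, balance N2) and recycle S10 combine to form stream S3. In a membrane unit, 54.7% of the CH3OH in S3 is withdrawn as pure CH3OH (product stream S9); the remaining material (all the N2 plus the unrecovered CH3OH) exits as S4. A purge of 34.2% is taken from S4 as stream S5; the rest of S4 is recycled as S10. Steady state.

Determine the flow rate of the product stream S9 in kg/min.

CH3OH in S3: m_A = 862×0.728 + (1−0.342)·(1−0.547)·m_A, so m_A = 627.54/0.7019 = 894.02 kg/min.
Product S9 = 0.547×894.02 = 489.03 kg/min.

489 kg/min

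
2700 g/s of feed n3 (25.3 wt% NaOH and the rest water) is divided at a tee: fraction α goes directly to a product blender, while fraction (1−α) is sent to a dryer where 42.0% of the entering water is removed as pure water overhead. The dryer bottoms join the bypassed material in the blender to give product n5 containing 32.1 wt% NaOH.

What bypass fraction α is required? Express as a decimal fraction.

0.325

All 2700×0.253 = 683.1 g/s of NaOH reaches n5, so n5 = 683.1/0.321 = 2128 g/s and vapour = 571.96 g/s.
The evaporator receives (1−α)·2700 of feed at 0.747 water and removes 0.420 of that water:
0.420×0.747×(1−α)×2700 = 571.96
(1−α) = 571.96/847.1 = 0.6752;  α = 0.3248.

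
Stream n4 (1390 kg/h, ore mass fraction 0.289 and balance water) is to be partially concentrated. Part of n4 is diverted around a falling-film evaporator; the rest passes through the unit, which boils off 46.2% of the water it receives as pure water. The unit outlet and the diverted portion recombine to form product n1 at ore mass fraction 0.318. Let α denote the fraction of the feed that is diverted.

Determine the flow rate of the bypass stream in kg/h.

1004 kg/h

All 1390×0.289 = 401.71 kg/h of ore reaches n1, so n1 = 401.71/0.318 = 1263.2 kg/h and vapour = 126.76 kg/h.
The evaporator receives (1−α)·1390 of feed at 0.711 water and removes 0.462 of that water:
0.462×0.711×(1−α)×1390 = 126.76
(1−α) = 126.76/456.59 = 0.2776;  α = 0.7224.
Bypass flow = 0.7224×1390 = 1004.1 kg/h.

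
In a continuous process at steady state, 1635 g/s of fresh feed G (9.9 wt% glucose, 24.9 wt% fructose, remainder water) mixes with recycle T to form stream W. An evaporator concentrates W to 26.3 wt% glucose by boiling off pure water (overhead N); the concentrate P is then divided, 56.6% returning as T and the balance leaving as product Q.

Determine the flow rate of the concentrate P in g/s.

Overall glucose balance (none leaves overhead): glucose in fresh feed = glucose in product, i.e. 1635×0.099 = (1−0.566)·P·0.263.
P = 161.87/(0.263×0.434) = 1418.1 g/s.

1418 g/s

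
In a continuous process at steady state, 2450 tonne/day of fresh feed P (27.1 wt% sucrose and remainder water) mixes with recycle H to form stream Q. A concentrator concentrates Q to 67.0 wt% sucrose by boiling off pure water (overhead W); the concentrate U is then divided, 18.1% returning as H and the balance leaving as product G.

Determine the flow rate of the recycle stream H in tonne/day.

219 tonne/day

Overall sucrose balance (none leaves overhead): sucrose in fresh feed = sucrose in product, i.e. 2450×0.271 = (1−0.181)·U·0.670.
U = 663.95/(0.670×0.819) = 1210 tonne/day.
Recycle H = 0.181×1210 = 219.01 tonne/day.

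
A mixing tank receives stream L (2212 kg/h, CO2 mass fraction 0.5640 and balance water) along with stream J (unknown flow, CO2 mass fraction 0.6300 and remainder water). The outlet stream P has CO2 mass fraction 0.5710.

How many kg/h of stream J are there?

Let J be the unknown flow. Total out = 2212 + J.
CO2 balance: 1247.6 + 0.630·J = 0.571·(2212 + J)
(0.630 − 0.571)·J = 0.571×2212 − 1247.6 = 15.484
J = 15.484 / 0.059 = 262.44 kg/h

262.4 kg/h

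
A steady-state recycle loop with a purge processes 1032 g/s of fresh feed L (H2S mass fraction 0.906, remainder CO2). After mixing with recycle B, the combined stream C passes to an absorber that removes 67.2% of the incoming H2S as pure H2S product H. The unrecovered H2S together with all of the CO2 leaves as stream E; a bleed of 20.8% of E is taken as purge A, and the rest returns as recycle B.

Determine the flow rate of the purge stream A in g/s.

CO2 enters only via L and leaves only via the purge: 1032×0.094 = 0.208×(CO2 in E), and the absorber passes all CO2, so CO2 in C = CO2 in E = 466.38 g/s.
H2S in C: m_A = 1032×0.906 + (1−0.208)·(1−0.672)·m_A, so m_A = 934.99/0.7402 = 1263.1 g/s.
E = (1−0.672)×1263.1 + 466.38 = 880.69 g/s.
Purge A = 0.208×880.69 = 183.18 g/s.

183.2 g/s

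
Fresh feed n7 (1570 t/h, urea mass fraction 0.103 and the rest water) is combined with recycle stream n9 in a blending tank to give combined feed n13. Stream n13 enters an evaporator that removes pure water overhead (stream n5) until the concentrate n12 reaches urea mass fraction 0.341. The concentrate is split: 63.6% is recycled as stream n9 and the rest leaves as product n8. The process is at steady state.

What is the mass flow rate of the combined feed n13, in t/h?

Overall urea balance (none leaves overhead): urea in fresh feed = urea in product, i.e. 1570×0.103 = (1−0.636)·n12·0.341.
n12 = 161.71/(0.341×0.364) = 1302.8 t/h.
Recycle n9 = 0.636×1302.8 = 828.59 t/h.
Combined feed n13 = 1570 + 828.59 = 2398.6 t/h.

2399 t/h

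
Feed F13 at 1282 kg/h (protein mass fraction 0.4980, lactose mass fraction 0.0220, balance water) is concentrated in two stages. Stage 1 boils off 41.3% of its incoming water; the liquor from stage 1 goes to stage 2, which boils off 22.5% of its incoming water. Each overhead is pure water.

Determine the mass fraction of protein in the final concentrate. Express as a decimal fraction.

water in feed = 1282×0.480 = 615.36 kg/h.
After stage 1: water left = (1−0.413)×615.36 = 361.22; stream total = 1027.9 kg/h.
After stage 2: water left = (1−0.225)×361.22 = 279.94; final concentrate = 946.58 kg/h.
protein fraction = 638.44/946.58 = 0.6745.

0.6745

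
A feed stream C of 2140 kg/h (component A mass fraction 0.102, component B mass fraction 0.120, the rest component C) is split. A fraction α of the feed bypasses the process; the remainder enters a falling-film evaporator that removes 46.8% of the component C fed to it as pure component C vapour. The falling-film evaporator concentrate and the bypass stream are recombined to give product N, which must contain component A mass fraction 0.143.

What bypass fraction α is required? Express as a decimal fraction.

0.213

All 2140×0.102 = 218.28 kg/h of component A reaches N, so N = 218.28/0.143 = 1526.4 kg/h and vapour = 613.57 kg/h.
The evaporator receives (1−α)·2140 of feed at 0.778 component C and removes 0.468 of that component C:
0.468×0.778×(1−α)×2140 = 613.57
(1−α) = 613.57/779.18 = 0.7874;  α = 0.2126.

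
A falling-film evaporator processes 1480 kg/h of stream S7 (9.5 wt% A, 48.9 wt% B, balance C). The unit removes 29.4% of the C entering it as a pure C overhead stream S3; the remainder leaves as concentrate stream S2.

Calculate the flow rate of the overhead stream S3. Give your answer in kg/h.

C entering = 1480×0.416 = 615.68 kg/h; overhead removed = 0.294×615.68 = 181.01 kg/h.

181 kg/h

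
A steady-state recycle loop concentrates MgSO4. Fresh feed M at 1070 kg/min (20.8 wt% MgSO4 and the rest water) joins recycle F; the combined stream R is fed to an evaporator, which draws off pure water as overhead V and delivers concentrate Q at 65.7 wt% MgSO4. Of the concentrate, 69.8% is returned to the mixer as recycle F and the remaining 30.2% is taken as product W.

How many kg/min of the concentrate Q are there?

1122 kg/min

Overall MgSO4 balance (none leaves overhead): MgSO4 in fresh feed = MgSO4 in product, i.e. 1070×0.208 = (1−0.698)·Q·0.657.
Q = 222.56/(0.657×0.302) = 1121.7 kg/min.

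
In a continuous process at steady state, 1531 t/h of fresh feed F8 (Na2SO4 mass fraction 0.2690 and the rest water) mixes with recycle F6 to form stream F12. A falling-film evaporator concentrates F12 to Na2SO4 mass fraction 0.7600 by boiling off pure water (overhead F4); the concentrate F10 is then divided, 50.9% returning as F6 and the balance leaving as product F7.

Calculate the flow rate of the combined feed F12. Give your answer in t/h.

2093 t/h

Overall Na2SO4 balance (none leaves overhead): Na2SO4 in fresh feed = Na2SO4 in product, i.e. 1531×0.269 = (1−0.509)·F10·0.760.
F10 = 411.84/(0.760×0.491) = 1103.7 t/h.
Recycle F6 = 0.509×1103.7 = 561.76 t/h.
Combined feed F12 = 1531 + 561.76 = 2092.8 t/h.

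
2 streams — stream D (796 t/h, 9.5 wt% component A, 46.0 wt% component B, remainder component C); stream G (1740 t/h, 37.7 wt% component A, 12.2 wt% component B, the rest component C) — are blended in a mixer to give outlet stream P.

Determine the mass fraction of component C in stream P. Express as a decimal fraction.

0.4834

Total flow out = 796 + 1740 = 2536 t/h.
component C in = 796×0.445 + 1740×0.501 = 1226 t/h.
component C mass fraction in P = 1226/2536 = 0.4834.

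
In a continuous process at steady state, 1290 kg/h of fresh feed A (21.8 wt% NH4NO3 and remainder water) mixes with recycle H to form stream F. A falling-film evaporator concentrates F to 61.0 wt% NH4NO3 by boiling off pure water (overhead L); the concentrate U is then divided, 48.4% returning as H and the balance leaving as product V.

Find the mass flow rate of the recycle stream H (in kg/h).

Overall NH4NO3 balance (none leaves overhead): NH4NO3 in fresh feed = NH4NO3 in product, i.e. 1290×0.218 = (1−0.484)·U·0.610.
U = 281.22/(0.610×0.516) = 893.44 kg/h.
Recycle H = 0.484×893.44 = 432.43 kg/h.

432.4 kg/h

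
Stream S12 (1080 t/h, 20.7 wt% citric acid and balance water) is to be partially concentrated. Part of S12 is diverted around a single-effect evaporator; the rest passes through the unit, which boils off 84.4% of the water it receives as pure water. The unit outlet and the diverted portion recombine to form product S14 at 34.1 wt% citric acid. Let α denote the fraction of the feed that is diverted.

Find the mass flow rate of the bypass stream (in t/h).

All 1080×0.207 = 223.56 t/h of citric acid reaches S14, so S14 = 223.56/0.341 = 655.6 t/h and vapour = 424.4 t/h.
The evaporator receives (1−α)·1080 of feed at 0.793 water and removes 0.844 of that water:
0.844×0.793×(1−α)×1080 = 424.4
(1−α) = 424.4/722.84 = 0.5871;  α = 0.4129.
Bypass flow = 0.4129×1080 = 445.9 t/h.

445.9 t/h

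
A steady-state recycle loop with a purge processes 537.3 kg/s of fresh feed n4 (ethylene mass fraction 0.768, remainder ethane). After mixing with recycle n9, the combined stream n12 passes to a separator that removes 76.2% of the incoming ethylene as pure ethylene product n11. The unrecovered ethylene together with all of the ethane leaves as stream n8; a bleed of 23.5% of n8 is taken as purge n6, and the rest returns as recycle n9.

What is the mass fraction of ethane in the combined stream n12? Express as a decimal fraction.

0.513

ethane enters only via n4 and leaves only via the purge: 537.3×0.232 = 0.235×(ethane in n8), and the separator passes all ethane, so ethane in n12 = ethane in n8 = 530.44 kg/s.
ethylene in n12: m_A = 537.3×0.768 + (1−0.235)·(1−0.762)·m_A, so m_A = 412.65/0.8179 = 504.5 kg/s.
n12 = 504.5 + 530.44 = 1034.9 kg/s.
ethane fraction in n12 = 530.44/1034.9 = 0.513.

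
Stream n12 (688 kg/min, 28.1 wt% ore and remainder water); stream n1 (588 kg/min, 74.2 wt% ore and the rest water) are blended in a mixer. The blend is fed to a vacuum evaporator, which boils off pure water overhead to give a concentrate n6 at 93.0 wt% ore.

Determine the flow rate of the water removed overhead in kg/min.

599 kg/min

ore entering = 688×0.281 + 588×0.742 = 629.62 kg/min.
All ore reports to n6, so n6 = 629.62/0.930 = 677.02 kg/min.
Total feed = 1276 kg/min; overhead = 1276 − 677.02 = 598.98 kg/min.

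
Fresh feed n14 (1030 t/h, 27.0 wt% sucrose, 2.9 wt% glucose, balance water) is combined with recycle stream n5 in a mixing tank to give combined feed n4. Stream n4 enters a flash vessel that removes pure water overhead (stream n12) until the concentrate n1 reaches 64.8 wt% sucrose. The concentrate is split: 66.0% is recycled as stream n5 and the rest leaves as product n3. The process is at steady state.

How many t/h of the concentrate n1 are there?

Overall sucrose balance (none leaves overhead): sucrose in fresh feed = sucrose in product, i.e. 1030×0.270 = (1−0.660)·n1·0.648.
n1 = 278.1/(0.648×0.340) = 1262.3 t/h.

1262 t/h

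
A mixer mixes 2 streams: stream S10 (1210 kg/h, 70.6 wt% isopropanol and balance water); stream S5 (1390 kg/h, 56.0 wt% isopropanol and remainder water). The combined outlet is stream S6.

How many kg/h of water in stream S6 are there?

967.3 kg/h

water out = water in = 1210×0.294 + 1390×0.440 = 967.34 kg/h.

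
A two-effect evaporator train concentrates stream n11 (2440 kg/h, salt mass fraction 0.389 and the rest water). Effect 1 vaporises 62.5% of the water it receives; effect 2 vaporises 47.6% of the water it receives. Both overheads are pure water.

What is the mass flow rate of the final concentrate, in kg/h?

water in feed = 2440×0.611 = 1490.8 kg/h.
After stage 1: water left = (1−0.625)×1490.8 = 559.06; stream total = 1508.2 kg/h.
After stage 2: water left = (1−0.476)×559.06 = 292.95; final concentrate = 1242.1 kg/h.

1242 kg/h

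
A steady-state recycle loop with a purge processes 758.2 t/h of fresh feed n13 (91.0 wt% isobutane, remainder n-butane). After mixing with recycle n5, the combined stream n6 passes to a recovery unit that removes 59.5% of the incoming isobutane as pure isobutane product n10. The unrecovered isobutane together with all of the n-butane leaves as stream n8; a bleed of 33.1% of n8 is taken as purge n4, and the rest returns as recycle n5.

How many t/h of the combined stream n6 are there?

n-butane enters only via n13 and leaves only via the purge: 758.2×0.090 = 0.331×(n-butane in n8), and the recovery unit passes all n-butane, so n-butane in n6 = n-butane in n8 = 206.16 t/h.
isobutane in n6: m_A = 758.2×0.910 + (1−0.331)·(1−0.595)·m_A, so m_A = 689.96/0.7291 = 946.38 t/h.
n6 = 946.38 + 206.16 = 1152.5 t/h.

1153 t/h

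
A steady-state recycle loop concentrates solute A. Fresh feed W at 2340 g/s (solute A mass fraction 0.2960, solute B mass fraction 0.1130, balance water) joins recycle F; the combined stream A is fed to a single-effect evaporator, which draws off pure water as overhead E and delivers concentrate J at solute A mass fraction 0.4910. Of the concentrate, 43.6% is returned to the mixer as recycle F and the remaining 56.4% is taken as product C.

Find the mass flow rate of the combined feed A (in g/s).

Overall solute A balance (none leaves overhead): solute A in fresh feed = solute A in product, i.e. 2340×0.296 = (1−0.436)·J·0.491.
J = 692.64/(0.491×0.564) = 2501.2 g/s.
Recycle F = 0.436×2501.2 = 1090.5 g/s.
Combined feed A = 2340 + 1090.5 = 3430.5 g/s.

3431 g/s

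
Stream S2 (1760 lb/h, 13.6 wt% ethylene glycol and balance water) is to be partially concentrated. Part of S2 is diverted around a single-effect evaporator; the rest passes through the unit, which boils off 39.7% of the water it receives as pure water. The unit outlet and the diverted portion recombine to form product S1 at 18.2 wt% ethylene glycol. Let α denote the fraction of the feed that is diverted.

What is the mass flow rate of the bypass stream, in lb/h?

All 1760×0.136 = 239.36 lb/h of ethylene glycol reaches S1, so S1 = 239.36/0.182 = 1315.2 lb/h and vapour = 444.84 lb/h.
The evaporator receives (1−α)·1760 of feed at 0.864 water and removes 0.397 of that water:
0.397×0.864×(1−α)×1760 = 444.84
(1−α) = 444.84/603.69 = 0.7369;  α = 0.2631.
Bypass flow = 0.2631×1760 = 463.13 lb/h.

463.1 lb/h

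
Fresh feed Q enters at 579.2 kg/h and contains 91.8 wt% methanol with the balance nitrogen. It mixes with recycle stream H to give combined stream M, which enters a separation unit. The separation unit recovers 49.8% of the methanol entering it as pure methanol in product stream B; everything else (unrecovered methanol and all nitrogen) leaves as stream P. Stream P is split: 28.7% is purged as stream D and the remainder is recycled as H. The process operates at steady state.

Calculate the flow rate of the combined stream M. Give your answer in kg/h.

993.6 kg/h

nitrogen enters only via Q and leaves only via the purge: 579.2×0.082 = 0.287×(nitrogen in P), and the separation unit passes all nitrogen, so nitrogen in M = nitrogen in P = 165.49 kg/h.
methanol in M: m_A = 579.2×0.918 + (1−0.287)·(1−0.498)·m_A, so m_A = 531.71/0.6421 = 828.11 kg/h.
M = 828.11 + 165.49 = 993.59 kg/h.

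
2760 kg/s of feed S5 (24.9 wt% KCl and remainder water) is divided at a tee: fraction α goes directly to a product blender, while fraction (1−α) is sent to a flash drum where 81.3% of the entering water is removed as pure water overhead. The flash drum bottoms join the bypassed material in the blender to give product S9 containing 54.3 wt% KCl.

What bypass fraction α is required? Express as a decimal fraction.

All 2760×0.249 = 687.24 kg/s of KCl reaches S9, so S9 = 687.24/0.543 = 1265.6 kg/s and vapour = 1494.4 kg/s.
The evaporator receives (1−α)·2760 of feed at 0.751 water and removes 0.813 of that water:
0.813×0.751×(1−α)×2760 = 1494.4
(1−α) = 1494.4/1685.2 = 0.8868;  α = 0.1132.

0.113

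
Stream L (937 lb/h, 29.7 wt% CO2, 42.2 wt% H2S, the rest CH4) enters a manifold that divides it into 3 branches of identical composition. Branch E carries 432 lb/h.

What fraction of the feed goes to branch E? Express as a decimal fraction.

Fraction to E = 432/937 = 0.4610.

0.461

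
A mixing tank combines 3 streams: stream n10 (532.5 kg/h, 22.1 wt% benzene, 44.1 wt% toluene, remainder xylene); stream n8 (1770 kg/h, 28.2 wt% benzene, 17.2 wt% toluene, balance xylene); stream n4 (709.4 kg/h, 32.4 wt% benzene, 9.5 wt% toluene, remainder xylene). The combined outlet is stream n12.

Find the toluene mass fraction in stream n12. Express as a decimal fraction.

0.201

Total flow out = 532.5 + 1770 + 709.4 = 3011.9 kg/h.
toluene in = 532.5×0.441 + 1770×0.172 + 709.4×0.095 = 606.67 kg/h.
toluene mass fraction in n12 = 606.67/3011.9 = 0.201.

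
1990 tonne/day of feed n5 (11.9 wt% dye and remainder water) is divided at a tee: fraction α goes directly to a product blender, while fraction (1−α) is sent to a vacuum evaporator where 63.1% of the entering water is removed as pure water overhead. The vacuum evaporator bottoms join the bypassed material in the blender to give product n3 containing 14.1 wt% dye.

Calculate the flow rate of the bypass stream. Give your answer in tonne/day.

All 1990×0.119 = 236.81 tonne/day of dye reaches n3, so n3 = 236.81/0.141 = 1679.5 tonne/day and vapour = 310.5 tonne/day.
The evaporator receives (1−α)·1990 of feed at 0.881 water and removes 0.631 of that water:
0.631×0.881×(1−α)×1990 = 310.5
(1−α) = 310.5/1106.3 = 0.2807;  α = 0.7193.
Bypass flow = 0.7193×1990 = 1431.5 tonne/day.

1431 tonne/day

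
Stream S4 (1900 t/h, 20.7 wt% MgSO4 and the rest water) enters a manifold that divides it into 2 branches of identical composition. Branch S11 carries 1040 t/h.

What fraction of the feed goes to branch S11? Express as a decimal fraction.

0.547

Fraction to S11 = 1040/1900 = 0.5474.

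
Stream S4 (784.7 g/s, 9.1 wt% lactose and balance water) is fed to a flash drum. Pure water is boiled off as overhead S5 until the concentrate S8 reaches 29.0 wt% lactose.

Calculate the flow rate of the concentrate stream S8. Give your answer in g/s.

lactose is conserved: 784.7×0.091 = 71.408 g/s all reports to the concentrate.
Concentrate = 71.408/(target fraction) = 246.23 g/s.

246.2 g/s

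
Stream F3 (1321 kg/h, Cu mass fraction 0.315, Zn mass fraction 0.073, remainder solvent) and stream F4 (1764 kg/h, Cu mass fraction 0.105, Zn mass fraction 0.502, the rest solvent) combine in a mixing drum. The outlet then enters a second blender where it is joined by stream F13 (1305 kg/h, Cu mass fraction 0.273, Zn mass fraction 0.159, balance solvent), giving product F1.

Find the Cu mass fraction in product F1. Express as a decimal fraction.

Overall, product flow = 4390 kg/h.
Cu in = 1321×0.315 + 1764×0.105 + 1305×0.273 = 957.6 kg/h.
Cu fraction in F1 = 0.218.

0.218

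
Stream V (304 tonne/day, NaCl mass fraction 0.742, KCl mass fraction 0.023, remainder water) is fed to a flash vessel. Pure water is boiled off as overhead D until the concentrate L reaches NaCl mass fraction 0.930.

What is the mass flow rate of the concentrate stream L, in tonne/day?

242.5 tonne/day

NaCl is conserved: 304×0.742 = 225.57 tonne/day all reports to the concentrate.
Concentrate = 225.57/(target fraction) = 242.55 tonne/day.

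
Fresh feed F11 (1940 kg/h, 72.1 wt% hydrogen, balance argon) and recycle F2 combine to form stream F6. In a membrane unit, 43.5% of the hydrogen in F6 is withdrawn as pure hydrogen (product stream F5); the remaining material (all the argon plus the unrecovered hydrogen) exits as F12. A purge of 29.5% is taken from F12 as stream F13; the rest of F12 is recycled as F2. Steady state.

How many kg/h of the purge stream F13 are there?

argon enters only via F11 and leaves only via the purge: 1940×0.279 = 0.295×(argon in F12), and the membrane unit passes all argon, so argon in F6 = argon in F12 = 1834.8 kg/h.
hydrogen in F6: m_A = 1940×0.721 + (1−0.295)·(1−0.435)·m_A, so m_A = 1398.7/0.6017 = 2324.7 kg/h.
F12 = (1−0.435)×2324.7 + 1834.8 = 3148.3 kg/h.
Purge F13 = 0.295×3148.3 = 928.74 kg/h.

928.7 kg/h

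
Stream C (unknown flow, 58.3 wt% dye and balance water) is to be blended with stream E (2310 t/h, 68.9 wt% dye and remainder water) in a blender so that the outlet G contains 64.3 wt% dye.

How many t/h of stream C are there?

Let C be the unknown flow. Total out = 2310 + C.
dye balance: 1591.6 + 0.583·C = 0.643·(2310 + C)
(0.583 − 0.643)·C = 0.643×2310 − 1591.6 = -106.26
C = -106.26 / -0.060 = 1771 t/h

1771 t/h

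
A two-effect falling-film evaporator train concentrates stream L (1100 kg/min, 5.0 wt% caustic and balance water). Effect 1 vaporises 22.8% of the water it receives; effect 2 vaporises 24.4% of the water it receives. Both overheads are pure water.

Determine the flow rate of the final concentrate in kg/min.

water in feed = 1100×0.950 = 1045 kg/min.
After stage 1: water left = (1−0.228)×1045 = 806.74; stream total = 861.74 kg/min.
After stage 2: water left = (1−0.244)×806.74 = 609.9; final concentrate = 664.9 kg/min.

664.9 kg/min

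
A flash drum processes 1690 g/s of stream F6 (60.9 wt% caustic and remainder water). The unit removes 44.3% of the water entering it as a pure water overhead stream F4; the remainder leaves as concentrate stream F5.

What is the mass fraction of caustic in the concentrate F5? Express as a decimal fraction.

caustic is not removed: 1690×0.609 = 1029.2 g/s of caustic enters F5.
water entering = 1690×0.391 = 660.79 g/s; overhead removed = 0.443×660.79 = 292.73 g/s.
Concentrate = 1690 − 292.73 = 1397.3 g/s.
Mass fraction = 1029.2/1397.3 = 0.737.

0.737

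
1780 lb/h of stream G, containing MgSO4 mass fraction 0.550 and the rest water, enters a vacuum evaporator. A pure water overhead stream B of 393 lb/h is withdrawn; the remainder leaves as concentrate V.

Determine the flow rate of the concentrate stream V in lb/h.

1387 lb/h

Concentrate = 1780 − 393 = 1387 lb/h.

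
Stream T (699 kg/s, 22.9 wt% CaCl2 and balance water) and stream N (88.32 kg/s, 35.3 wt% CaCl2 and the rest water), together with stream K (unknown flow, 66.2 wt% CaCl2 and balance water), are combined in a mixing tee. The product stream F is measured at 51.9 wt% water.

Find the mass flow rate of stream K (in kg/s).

Let K be the unknown flow. Total out = 787.32 + K.
water balance: 596.07 + 0.338·K = 0.519·(787.32 + K)
(0.338 − 0.519)·K = 0.519×787.32 − 596.07 = -187.45
K = -187.45 / -0.181 = 1035.7 kg/s

1036 kg/s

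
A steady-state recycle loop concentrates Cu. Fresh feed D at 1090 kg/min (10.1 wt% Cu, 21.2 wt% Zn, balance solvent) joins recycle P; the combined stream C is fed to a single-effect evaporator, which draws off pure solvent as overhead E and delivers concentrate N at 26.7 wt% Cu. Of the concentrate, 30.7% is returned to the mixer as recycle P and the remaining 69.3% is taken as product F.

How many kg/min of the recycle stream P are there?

Overall Cu balance (none leaves overhead): Cu in fresh feed = Cu in product, i.e. 1090×0.101 = (1−0.307)·N·0.267.
N = 110.09/(0.267×0.693) = 594.98 kg/min.
Recycle P = 0.307×594.98 = 182.66 kg/min.

182.7 kg/min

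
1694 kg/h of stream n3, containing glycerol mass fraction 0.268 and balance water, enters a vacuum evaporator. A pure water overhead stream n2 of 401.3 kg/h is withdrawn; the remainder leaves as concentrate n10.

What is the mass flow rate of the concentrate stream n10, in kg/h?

Concentrate = 1694 − 401.3 = 1292.7 kg/h.

1293 kg/h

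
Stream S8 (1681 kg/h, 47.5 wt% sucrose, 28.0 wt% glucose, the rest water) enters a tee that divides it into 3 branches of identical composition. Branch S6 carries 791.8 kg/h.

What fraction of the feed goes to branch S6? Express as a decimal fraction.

Fraction to S6 = 791.8/1681 = 0.4710.

0.471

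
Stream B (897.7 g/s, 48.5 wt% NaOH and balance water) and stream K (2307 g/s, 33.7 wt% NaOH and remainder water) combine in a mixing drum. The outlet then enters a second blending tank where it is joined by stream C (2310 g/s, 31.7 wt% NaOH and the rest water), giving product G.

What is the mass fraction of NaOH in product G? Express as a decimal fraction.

Overall, product flow = 5514.7 g/s.
NaOH in = 897.7×0.485 + 2307×0.337 + 2310×0.317 = 1945.1 g/s.
NaOH fraction in G = 0.353.

0.353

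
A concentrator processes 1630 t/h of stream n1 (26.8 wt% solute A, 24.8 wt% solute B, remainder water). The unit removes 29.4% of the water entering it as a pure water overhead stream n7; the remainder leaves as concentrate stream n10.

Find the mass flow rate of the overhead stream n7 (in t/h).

water entering = 1630×0.484 = 788.92 t/h; overhead removed = 0.294×788.92 = 231.94 t/h.

231.9 t/h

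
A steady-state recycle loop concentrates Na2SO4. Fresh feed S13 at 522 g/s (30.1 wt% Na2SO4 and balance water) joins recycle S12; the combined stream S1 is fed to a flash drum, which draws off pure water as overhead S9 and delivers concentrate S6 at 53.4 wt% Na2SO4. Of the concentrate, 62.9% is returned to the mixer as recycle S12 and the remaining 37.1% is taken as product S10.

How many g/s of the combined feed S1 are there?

1021 g/s

Overall Na2SO4 balance (none leaves overhead): Na2SO4 in fresh feed = Na2SO4 in product, i.e. 522×0.301 = (1−0.629)·S6·0.534.
S6 = 157.12/(0.534×0.371) = 793.09 g/s.
Recycle S12 = 0.629×793.09 = 498.85 g/s.
Combined feed S1 = 522 + 498.85 = 1020.9 g/s.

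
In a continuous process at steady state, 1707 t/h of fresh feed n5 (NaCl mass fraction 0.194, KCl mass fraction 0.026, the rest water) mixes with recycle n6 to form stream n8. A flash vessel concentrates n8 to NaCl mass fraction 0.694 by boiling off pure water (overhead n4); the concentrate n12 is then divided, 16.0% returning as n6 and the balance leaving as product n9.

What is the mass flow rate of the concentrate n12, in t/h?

568.1 t/h

Overall NaCl balance (none leaves overhead): NaCl in fresh feed = NaCl in product, i.e. 1707×0.194 = (1−0.160)·n12·0.694.
n12 = 331.16/(0.694×0.840) = 568.06 t/h.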